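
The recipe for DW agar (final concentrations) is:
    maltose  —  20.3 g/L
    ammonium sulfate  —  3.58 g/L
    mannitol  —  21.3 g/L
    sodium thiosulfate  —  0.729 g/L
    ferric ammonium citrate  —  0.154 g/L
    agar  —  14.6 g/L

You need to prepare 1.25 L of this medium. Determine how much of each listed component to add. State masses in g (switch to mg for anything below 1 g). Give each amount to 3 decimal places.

Working volume: 1.25 L.
maltose: 20.3 g/L × 1.25 L = 25.375 g
ammonium sulfate: 3.58 g/L × 1.25 L = 4.475 g
mannitol: 21.3 g/L × 1.25 L = 26.625 g
sodium thiosulfate: 0.729 g/L × 1.25 L = 0.91125 g = 911.250 mg
ferric ammonium citrate: 0.154 g/L × 1.25 L = 0.1925 g = 192.500 mg
agar: 14.6 g/L × 1.25 L = 18.250 g

maltose 25.375 g; ammonium sulfate 4.475 g; mannitol 26.625 g; sodium thiosulfate 911.250 mg; ferric ammonium citrate 192.500 mg; agar 18.250 g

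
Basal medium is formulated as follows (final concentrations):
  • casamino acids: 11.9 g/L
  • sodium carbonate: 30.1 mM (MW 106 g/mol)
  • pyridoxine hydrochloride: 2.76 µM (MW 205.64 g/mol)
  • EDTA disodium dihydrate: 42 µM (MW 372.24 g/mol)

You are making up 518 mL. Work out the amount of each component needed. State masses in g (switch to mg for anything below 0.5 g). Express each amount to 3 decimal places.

casamino acids 6.164 g; sodium carbonate 1.653 g; pyridoxine hydrochloride 0.294 mg; EDTA disodium dihydrate 8.098 mg

Target volume = 518 mL = 0.518 L.
casamino acids: 11.9 g/L × 0.518 L = 6.164 g
sodium carbonate: 30.1 mmol/L × 106 g/mol × 0.518 L ÷ 1000 = 1.653 g
pyridoxine hydrochloride: 2.76 µmol/L × 205.64 g/mol × 0.518 L ÷ 1000 = 0.294 mg
EDTA disodium dihydrate: 42 µmol/L × 372.24 g/mol × 0.518 L ÷ 1000 = 8.098 mg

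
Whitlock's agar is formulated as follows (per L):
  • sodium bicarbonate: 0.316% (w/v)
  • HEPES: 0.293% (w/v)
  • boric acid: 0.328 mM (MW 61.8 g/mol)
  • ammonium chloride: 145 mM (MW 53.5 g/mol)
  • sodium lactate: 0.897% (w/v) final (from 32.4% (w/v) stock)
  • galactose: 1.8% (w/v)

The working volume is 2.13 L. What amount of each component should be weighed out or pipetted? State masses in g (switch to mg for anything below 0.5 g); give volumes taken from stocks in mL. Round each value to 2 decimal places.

sodium bicarbonate 6.73 g; HEPES 6.24 g; boric acid 43.18 mg; ammonium chloride 16.52 g; sodium lactate 58.97 mL; galactose 38.34 g

Working volume: 2.13 L.
sodium bicarbonate: 0.316 g per 100 mL × 2130 mL ÷ 100 = 6.73 g
HEPES: 0.293 g per 100 mL × 2130 mL ÷ 100 = 6.24 g
boric acid: 0.328 mmol/L × 61.8 mg/mmol × 2.13 L = 43.18 mg
ammonium chloride: 145 mmol/L × 53.5 g/mol × 2.13 L ÷ 1000 = 16.52 g
sodium lactate: dilute stock: 0.897% ÷ 32.4% × 2130 mL = 58.97 mL
galactose: 1.8% w/v = 18 g/L → 18 × 2.13 L = 38.34 g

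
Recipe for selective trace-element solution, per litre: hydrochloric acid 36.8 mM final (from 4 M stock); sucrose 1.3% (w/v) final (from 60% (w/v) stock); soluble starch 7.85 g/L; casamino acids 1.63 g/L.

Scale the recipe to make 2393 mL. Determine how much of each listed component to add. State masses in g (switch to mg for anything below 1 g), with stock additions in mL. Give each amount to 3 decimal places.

Working volume: 2393 mL = 2.393 L.
hydrochloric acid: V = C2·V2/C1 = 36.8 mM × 2393 mL ÷ 4000 mM = 22.016 mL
sucrose: V = C2·V2/C1 = 1.3% ÷ 60% × 2393 mL = 51.848 mL
soluble starch: 7.85 g/L × 2.393 L = 18.785 g
casamino acids: 1.63 g/L × 2.393 L = 3.901 g

hydrochloric acid 22.016 mL; sucrose 51.848 mL; soluble starch 18.785 g; casamino acids 3.901 g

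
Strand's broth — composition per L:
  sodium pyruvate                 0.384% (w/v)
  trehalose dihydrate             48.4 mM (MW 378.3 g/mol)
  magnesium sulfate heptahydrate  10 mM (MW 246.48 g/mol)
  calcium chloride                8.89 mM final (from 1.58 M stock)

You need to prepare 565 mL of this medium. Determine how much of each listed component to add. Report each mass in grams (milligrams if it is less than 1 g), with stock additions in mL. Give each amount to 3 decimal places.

sodium pyruvate 2.170 g; trehalose dihydrate 10.345 g; magnesium sulfate heptahydrate 1.393 g; calcium chloride 3.179 mL

Target volume = 565 mL = 0.565 L.
sodium pyruvate: 0.384% w/v = 3.84 g/L → 3.84 × 0.565 L = 2.170 g
trehalose dihydrate: 48.4 mmol/L × 378.3 g/mol × 0.565 L ÷ 1000 = 10.345 g
magnesium sulfate heptahydrate: 10 mmol/L × 246.48 g/mol × 0.565 L ÷ 1000 = 1.393 g
calcium chloride: dilute stock: 8.89 mM × 565 mL ÷ 1580 mM = 3.179 mL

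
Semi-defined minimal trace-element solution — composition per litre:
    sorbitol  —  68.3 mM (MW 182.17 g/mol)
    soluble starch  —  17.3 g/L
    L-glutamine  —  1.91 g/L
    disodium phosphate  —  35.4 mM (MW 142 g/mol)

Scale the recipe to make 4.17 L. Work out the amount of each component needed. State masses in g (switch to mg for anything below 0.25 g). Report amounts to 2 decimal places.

sorbitol 51.88 g; soluble starch 72.14 g; L-glutamine 7.96 g; disodium phosphate 20.96 g

Scale factor relative to 1 L: 4.17.
sorbitol: 68.3 mmol/L × 182.17 g/mol × 4.17 L ÷ 1000 = 51.88 g
soluble starch: 17.3 g/L × 4.17 L = 72.14 g
L-glutamine: 1.91 g/L × 4.17 L = 7.96 g
disodium phosphate: 35.4 mmol/L × 142 g/mol × 4.17 L ÷ 1000 = 20.96 g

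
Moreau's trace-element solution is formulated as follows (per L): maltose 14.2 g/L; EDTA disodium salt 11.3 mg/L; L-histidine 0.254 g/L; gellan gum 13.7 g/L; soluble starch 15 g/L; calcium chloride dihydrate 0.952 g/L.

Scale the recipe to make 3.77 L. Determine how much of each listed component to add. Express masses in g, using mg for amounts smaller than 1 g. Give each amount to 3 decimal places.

maltose 53.534 g; EDTA disodium salt 42.601 mg; L-histidine 957.580 mg; gellan gum 51.649 g; soluble starch 56.550 g; calcium chloride dihydrate 3.589 g

Scale factor relative to 1 L: 3.77.
maltose: 14.2 g/L × 3.77 L = 53.534 g
EDTA disodium salt: 11.3 mg/L × 3.77 L = 42.601 mg
L-histidine: 0.254 g/L × 3.77 L = 0.95758 g = 957.580 mg
gellan gum: 13.7 g/L × 3.77 L = 51.649 g
soluble starch: 15 g/L × 3.77 L = 56.550 g
calcium chloride dihydrate: 0.952 g/L × 3.77 L = 3.589 g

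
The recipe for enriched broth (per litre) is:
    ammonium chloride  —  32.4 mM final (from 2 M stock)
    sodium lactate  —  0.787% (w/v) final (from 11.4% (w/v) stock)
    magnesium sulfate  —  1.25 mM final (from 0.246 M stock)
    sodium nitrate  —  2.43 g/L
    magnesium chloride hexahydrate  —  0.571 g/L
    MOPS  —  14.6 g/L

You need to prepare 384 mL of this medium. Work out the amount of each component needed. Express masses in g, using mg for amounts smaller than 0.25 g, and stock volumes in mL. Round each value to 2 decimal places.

Scale factor relative to 1 L: 0.384.
ammonium chloride: C1V1 = C2V2 → 32.4 mM × 384 mL ÷ 2000 mM = 6.22 mL
sodium lactate: dilute stock: 0.787% ÷ 11.4% × 384 mL = 26.51 mL
magnesium sulfate: dilute stock: 1.25 mM × 384 mL ÷ 246 mM = 1.95 mL
sodium nitrate: 2.43 g/L × 0.384 L = 0.93 g
magnesium chloride hexahydrate: 0.571 g/L × 0.384 L = 0.219264 g = 219.26 mg
MOPS: 14.6 g/L × 0.384 L = 5.61 g

ammonium chloride 6.22 mL; sodium lactate 26.51 mL; magnesium sulfate 1.95 mL; sodium nitrate 0.93 g; magnesium chloride hexahydrate 219.26 mg; MOPS 5.61 g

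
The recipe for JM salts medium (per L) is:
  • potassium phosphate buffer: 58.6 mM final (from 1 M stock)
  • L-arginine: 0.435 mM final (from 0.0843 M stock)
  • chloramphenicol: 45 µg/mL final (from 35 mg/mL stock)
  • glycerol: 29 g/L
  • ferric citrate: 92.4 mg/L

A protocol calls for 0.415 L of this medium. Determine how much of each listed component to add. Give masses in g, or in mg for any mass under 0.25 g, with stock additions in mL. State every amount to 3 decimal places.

Working volume: 0.415 L.
potassium phosphate buffer: dilute stock: 58.6 mM × 415 mL ÷ 1000 mM = 24.319 mL
L-arginine: C1V1 = C2V2 → 0.435 mM × 415 mL ÷ 84.3 mM = 2.141 mL
chloramphenicol: V = C2·V2/C1 = 45 µg/mL × 415 mL ÷ 35000 µg/mL = 0.534 mL
glycerol: 29 g/L × 0.415 L = 12.035 g
ferric citrate: 92.4 mg/L × 0.415 L = 38.346 mg

potassium phosphate buffer 24.319 mL; L-arginine 2.141 mL; chloramphenicol 0.534 mL; glycerol 12.035 g; ferric citrate 38.346 mg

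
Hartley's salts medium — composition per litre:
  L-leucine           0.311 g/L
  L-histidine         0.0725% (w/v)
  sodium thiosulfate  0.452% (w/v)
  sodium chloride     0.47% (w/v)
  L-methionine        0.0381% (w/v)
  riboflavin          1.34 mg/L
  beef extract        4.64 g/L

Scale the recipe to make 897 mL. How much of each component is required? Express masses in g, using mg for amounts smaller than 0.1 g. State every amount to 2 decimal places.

L-leucine 0.28 g; L-histidine 0.65 g; sodium thiosulfate 4.05 g; sodium chloride 4.22 g; L-methionine 0.34 g; riboflavin 1.20 mg; beef extract 4.16 g

Target volume = 897 mL = 0.897 L.
L-leucine: 0.311 g/L × 0.897 L = 0.28 g
L-histidine: 0.0725 g per 100 mL × 897 mL ÷ 100 = 0.65 g
sodium thiosulfate: 0.452 g per 100 mL × 897 mL ÷ 100 = 4.05 g
sodium chloride: 0.47% w/v = 4.7 g/L → 4.7 × 0.897 L = 4.22 g
L-methionine: 0.0381 g per 100 mL × 897 mL ÷ 100 = 0.34 g
riboflavin: 1.34 mg/L × 0.897 L = 1.20 mg
beef extract: 4.64 g/L × 0.897 L = 4.16 g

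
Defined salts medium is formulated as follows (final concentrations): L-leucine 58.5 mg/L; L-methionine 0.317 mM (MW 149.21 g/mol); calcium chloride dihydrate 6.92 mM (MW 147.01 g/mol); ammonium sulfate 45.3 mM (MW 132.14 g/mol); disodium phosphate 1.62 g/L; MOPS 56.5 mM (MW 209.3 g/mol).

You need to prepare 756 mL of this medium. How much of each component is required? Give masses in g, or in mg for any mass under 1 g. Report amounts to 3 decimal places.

L-leucine 44.226 mg; L-methionine 35.758 mg; calcium chloride dihydrate 769.086 mg; ammonium sulfate 4.525 g; disodium phosphate 1.225 g; MOPS 8.940 g

Working volume: 756 mL = 0.756 L.
L-leucine: 58.5 mg/L × 0.756 L = 44.226 mg
L-methionine: 0.317 mmol/L × 149.21 mg/mmol × 0.756 L = 35.758 mg
calcium chloride dihydrate: 6.92 mmol/L × 147.01 mg/mmol × 0.756 L = 769.086 mg
ammonium sulfate: 45.3 mmol/L × 132.14 g/mol × 0.756 L ÷ 1000 = 4.525 g
disodium phosphate: 1.62 g/L × 0.756 L = 1.225 g
MOPS: 56.5 mmol/L × 209.3 g/mol × 0.756 L ÷ 1000 = 8.940 g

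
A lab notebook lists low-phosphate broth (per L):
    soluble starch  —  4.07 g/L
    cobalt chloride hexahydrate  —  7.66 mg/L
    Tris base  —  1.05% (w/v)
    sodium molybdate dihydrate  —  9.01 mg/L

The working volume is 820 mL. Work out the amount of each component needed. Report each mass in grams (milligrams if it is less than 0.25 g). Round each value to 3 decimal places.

Target volume = 820 mL = 0.82 L.
soluble starch: 4.07 g/L × 0.82 L = 3.337 g
cobalt chloride hexahydrate: 7.66 mg/L × 0.82 L = 6.281 mg
Tris base: 1.05 g per 100 mL × 820 mL ÷ 100 = 8.610 g
sodium molybdate dihydrate: 9.01 mg/L × 0.82 L = 7.388 mg

soluble starch 3.337 g; cobalt chloride hexahydrate 6.281 mg; Tris base 8.610 g; sodium molybdate dihydrate 7.388 mg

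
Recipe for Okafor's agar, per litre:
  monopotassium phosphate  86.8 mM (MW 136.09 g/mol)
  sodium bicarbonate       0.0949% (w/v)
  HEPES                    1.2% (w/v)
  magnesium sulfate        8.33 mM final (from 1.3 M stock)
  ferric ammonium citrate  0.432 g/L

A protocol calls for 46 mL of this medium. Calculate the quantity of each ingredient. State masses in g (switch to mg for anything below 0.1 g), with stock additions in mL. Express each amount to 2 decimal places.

Scale factor relative to 1 L: 0.046.
monopotassium phosphate: 86.8 mmol/L × 136.09 g/mol × 0.046 L ÷ 1000 = 0.54 g
sodium bicarbonate: 0.0949 g per 100 mL × 46 mL ÷ 100 = 0.043654 g = 43.65 mg
HEPES: 1.2 g per 100 mL × 46 mL ÷ 100 = 0.55 g
magnesium sulfate: V = C2·V2/C1 = 8.33 mM × 46 mL ÷ 1300 mM = 0.29 mL
ferric ammonium citrate: 0.432 g/L × 0.046 L = 0.019872 g = 19.87 mg

monopotassium phosphate 0.54 g; sodium bicarbonate 43.65 mg; HEPES 0.55 g; magnesium sulfate 0.29 mL; ferric ammonium citrate 19.87 mg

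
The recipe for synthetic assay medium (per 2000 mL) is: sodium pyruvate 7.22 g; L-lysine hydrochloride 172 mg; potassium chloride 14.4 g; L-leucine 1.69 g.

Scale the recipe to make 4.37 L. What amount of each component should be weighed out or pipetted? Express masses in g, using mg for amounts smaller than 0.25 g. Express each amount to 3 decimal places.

sodium pyruvate 15.776 g; L-lysine hydrochloride 0.376 g; potassium chloride 31.464 g; L-leucine 3.693 g

Ratio of target to recipe volume: 4370 / 2000 = 2.185.
sodium pyruvate: 7.22 g × (4370 mL / 2000 mL) = 15.776 g
L-lysine hydrochloride: 172 mg × (4370 mL / 2000 mL) = 375.82 mg = 0.376 g
potassium chloride: 14.4 g × (4370 mL / 2000 mL) = 31.464 g
L-leucine: 1.69 g × (4370 mL / 2000 mL) = 3.693 g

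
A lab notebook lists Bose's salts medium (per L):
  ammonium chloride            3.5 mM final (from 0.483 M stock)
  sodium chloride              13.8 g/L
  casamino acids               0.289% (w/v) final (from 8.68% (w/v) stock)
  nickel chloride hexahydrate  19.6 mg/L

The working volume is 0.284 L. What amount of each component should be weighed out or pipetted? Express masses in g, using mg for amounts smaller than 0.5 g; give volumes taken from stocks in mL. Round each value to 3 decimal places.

Working volume: 0.284 L.
ammonium chloride: C1V1 = C2V2 → 3.5 mM × 284 mL ÷ 483 mM = 2.058 mL
sodium chloride: 13.8 g/L × 0.284 L = 3.919 g
casamino acids: C1V1 = C2V2 → 0.289% ÷ 8.68% × 284 mL = 9.456 mL
nickel chloride hexahydrate: 19.6 mg/L × 0.284 L = 5.566 mg

ammonium chloride 2.058 mL; sodium chloride 3.919 g; casamino acids 9.456 mL; nickel chloride hexahydrate 5.566 mg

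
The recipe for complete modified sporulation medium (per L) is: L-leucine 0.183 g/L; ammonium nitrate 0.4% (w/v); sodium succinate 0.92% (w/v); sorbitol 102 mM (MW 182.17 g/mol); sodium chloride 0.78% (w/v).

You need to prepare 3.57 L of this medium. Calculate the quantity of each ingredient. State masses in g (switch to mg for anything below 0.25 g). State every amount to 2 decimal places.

Working volume: 3.57 L.
L-leucine: 0.183 g/L × 3.57 L = 0.65 g
ammonium nitrate: 0.4 g per 100 mL × 3570 mL ÷ 100 = 14.28 g
sodium succinate: 0.92 g per 100 mL × 3570 mL ÷ 100 = 32.84 g
sorbitol: 102 mmol/L × 182.17 g/mol × 3.57 L ÷ 1000 = 66.34 g
sodium chloride: 0.78 g per 100 mL × 3570 mL ÷ 100 = 27.85 g

L-leucine 0.65 g; ammonium nitrate 14.28 g; sodium succinate 32.84 g; sorbitol 66.34 g; sodium chloride 27.85 g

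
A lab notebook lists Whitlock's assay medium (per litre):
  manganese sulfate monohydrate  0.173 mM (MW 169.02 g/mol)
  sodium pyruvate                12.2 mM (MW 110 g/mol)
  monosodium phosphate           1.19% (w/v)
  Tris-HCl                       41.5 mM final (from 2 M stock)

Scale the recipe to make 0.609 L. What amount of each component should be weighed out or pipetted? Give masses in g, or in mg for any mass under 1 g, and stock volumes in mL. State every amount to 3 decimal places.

manganese sulfate monohydrate 17.807 mg; sodium pyruvate 817.278 mg; monosodium phosphate 7.247 g; Tris-HCl 12.637 mL

Working volume: 0.609 L.
manganese sulfate monohydrate: 0.173 mmol/L × 169.02 mg/mmol × 0.609 L = 17.807 mg
sodium pyruvate: 12.2 mmol/L × 110 mg/mmol × 0.609 L = 817.278 mg
monosodium phosphate: 1.19% w/v = 11.9 g/L → 11.9 × 0.609 L = 7.247 g
Tris-HCl: dilute stock: 41.5 mM × 609 mL ÷ 2000 mM = 12.637 mL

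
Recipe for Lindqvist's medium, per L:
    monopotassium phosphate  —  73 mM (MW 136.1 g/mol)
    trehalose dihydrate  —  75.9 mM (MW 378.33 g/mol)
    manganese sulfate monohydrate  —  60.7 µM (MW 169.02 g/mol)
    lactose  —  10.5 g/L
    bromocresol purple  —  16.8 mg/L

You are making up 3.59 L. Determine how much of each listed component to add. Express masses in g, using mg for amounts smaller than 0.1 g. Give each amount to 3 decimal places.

Scale factor relative to 1 L: 3.59.
monopotassium phosphate: 73 mmol/L × 136.1 g/mol × 3.59 L ÷ 1000 = 35.668 g
trehalose dihydrate: 75.9 mmol/L × 378.33 g/mol × 3.59 L ÷ 1000 = 103.088 g
manganese sulfate monohydrate: 60.7 µmol/L × 169.02 g/mol × 3.59 L ÷ 1000 = 36.832 mg
lactose: 10.5 g/L × 3.59 L = 37.695 g
bromocresol purple: 16.8 mg/L × 3.59 L = 60.312 mg

monopotassium phosphate 35.668 g; trehalose dihydrate 103.088 g; manganese sulfate monohydrate 36.832 mg; lactose 37.695 g; bromocresol purple 60.312 mg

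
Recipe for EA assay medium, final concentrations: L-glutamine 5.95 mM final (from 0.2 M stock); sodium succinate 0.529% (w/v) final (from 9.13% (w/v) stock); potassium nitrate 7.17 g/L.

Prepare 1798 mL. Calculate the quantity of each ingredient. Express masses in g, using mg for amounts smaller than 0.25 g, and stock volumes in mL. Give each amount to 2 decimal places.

L-glutamine 53.49 mL; sodium succinate 104.18 mL; potassium nitrate 12.89 g

Working volume: 1798 mL = 1.798 L.
L-glutamine: dilute stock: 5.95 mM × 1798 mL ÷ 200 mM = 53.49 mL
sodium succinate: dilute stock: 0.529% ÷ 9.13% × 1798 mL = 104.18 mL
potassium nitrate: 7.17 g/L × 1.798 L = 12.89 g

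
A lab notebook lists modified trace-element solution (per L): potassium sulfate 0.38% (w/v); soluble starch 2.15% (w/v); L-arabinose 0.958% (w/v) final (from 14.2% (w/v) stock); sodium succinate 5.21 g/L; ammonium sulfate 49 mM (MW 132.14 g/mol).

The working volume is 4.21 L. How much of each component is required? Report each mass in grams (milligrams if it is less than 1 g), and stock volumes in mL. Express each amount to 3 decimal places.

Working volume: 4.21 L.
potassium sulfate: 0.38% w/v = 3.8 g/L → 3.8 × 4.21 L = 15.998 g
soluble starch: 2.15 g per 100 mL × 4210 mL ÷ 100 = 90.515 g
L-arabinose: dilute stock: 0.958% ÷ 14.2% × 4210 mL = 284.027 mL
sodium succinate: 5.21 g/L × 4.21 L = 21.934 g
ammonium sulfate: 49 mmol/L × 132.14 g/mol × 4.21 L ÷ 1000 = 27.259 g

potassium sulfate 15.998 g; soluble starch 90.515 g; L-arabinose 284.027 mL; sodium succinate 21.934 g; ammonium sulfate 27.259 g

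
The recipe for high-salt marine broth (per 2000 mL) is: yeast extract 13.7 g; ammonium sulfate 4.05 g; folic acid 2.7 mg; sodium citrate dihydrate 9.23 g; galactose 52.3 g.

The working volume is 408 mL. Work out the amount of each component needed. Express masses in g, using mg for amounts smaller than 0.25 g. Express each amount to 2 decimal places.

yeast extract 2.79 g; ammonium sulfate 0.83 g; folic acid 0.55 mg; sodium citrate dihydrate 1.88 g; galactose 10.67 g

Ratio of target to recipe volume: 408 / 2000 = 0.204.
yeast extract: 13.7 g × (408 mL / 2000 mL) = 2.79 g
ammonium sulfate: 4.05 g × (408 mL / 2000 mL) = 0.83 g
folic acid: 2.7 mg × (408 mL / 2000 mL) = 0.55 mg
sodium citrate dihydrate: 9.23 g × (408 mL / 2000 mL) = 1.88 g
galactose: 52.3 g × (408 mL / 2000 mL) = 10.67 g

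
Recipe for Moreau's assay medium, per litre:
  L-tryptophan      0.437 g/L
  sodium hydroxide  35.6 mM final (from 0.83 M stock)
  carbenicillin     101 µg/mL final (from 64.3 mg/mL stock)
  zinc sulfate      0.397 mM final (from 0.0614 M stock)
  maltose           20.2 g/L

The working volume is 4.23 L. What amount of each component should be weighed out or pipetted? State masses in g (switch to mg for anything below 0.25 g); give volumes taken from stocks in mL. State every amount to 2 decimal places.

Working volume: 4.23 L.
L-tryptophan: 0.437 g/L × 4.23 L = 1.85 g
sodium hydroxide: dilute stock: 35.6 mM × 4230 mL ÷ 830 mM = 181.43 mL
carbenicillin: dilute stock: 101 µg/mL × 4230 mL ÷ 64300 µg/mL = 6.64 mL
zinc sulfate: V = C2·V2/C1 = 0.397 mM × 4230 mL ÷ 61.4 mM = 27.35 mL
maltose: 20.2 g/L × 4.23 L = 85.45 g

L-tryptophan 1.85 g; sodium hydroxide 181.43 mL; carbenicillin 6.64 mL; zinc sulfate 27.35 mL; maltose 85.45 g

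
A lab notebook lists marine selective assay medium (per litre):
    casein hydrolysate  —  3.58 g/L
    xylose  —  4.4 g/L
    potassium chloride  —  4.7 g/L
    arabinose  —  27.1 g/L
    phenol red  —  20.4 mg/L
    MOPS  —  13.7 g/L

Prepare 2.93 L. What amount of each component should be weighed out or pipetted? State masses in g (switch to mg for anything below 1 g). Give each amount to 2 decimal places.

Working volume: 2.93 L.
casein hydrolysate: 3.58 g/L × 2.93 L = 10.49 g
xylose: 4.4 g/L × 2.93 L = 12.89 g
potassium chloride: 4.7 g/L × 2.93 L = 13.77 g
arabinose: 27.1 g/L × 2.93 L = 79.40 g
phenol red: 20.4 mg/L × 2.93 L = 59.77 mg
MOPS: 13.7 g/L × 2.93 L = 40.14 g

casein hydrolysate 10.49 g; xylose 12.89 g; potassium chloride 13.77 g; arabinose 79.40 g; phenol red 59.77 mg; MOPS 40.14 g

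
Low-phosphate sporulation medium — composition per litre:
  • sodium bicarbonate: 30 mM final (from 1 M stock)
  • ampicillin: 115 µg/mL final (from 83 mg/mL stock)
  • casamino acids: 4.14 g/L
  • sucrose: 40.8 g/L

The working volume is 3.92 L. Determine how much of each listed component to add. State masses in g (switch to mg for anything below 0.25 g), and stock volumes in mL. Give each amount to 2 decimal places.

sodium bicarbonate 117.60 mL; ampicillin 5.43 mL; casamino acids 16.23 g; sucrose 159.94 g

Working volume: 3.92 L.
sodium bicarbonate: C1V1 = C2V2 → 30 mM × 3920 mL ÷ 1000 mM = 117.60 mL
ampicillin: V = C2·V2/C1 = 115 µg/mL × 3920 mL ÷ 83000 µg/mL = 5.43 mL
casamino acids: 4.14 g/L × 3.92 L = 16.23 g
sucrose: 40.8 g/L × 3.92 L = 159.94 g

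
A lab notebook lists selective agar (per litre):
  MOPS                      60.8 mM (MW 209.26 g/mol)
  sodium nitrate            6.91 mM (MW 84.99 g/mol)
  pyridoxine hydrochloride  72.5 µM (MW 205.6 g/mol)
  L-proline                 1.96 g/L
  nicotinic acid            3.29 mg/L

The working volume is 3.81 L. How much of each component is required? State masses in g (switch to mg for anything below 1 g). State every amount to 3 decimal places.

Scale factor relative to 1 L: 3.81.
MOPS: 60.8 mmol/L × 209.26 g/mol × 3.81 L ÷ 1000 = 48.475 g
sodium nitrate: 6.91 mmol/L × 84.99 g/mol × 3.81 L ÷ 1000 = 2.238 g
pyridoxine hydrochloride: 72.5 µmol/L × 205.6 g/mol × 3.81 L ÷ 1000 = 56.792 mg
L-proline: 1.96 g/L × 3.81 L = 7.468 g
nicotinic acid: 3.29 mg/L × 3.81 L = 12.535 mg

MOPS 48.475 g; sodium nitrate 2.238 g; pyridoxine hydrochloride 56.792 mg; L-proline 7.468 g; nicotinic acid 12.535 mg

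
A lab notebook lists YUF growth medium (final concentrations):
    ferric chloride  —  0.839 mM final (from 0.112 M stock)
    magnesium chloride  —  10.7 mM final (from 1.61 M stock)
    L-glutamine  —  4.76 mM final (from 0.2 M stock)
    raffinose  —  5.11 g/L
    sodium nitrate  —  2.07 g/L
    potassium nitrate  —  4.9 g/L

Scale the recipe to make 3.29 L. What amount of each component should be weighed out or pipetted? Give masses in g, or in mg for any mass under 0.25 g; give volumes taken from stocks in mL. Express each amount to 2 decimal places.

ferric chloride 24.65 mL; magnesium chloride 21.87 mL; L-glutamine 78.30 mL; raffinose 16.81 g; sodium nitrate 6.81 g; potassium nitrate 16.12 g

Working volume: 3.29 L.
ferric chloride: V = C2·V2/C1 = 0.839 mM × 3290 mL ÷ 112 mM = 24.65 mL
magnesium chloride: dilute stock: 10.7 mM × 3290 mL ÷ 1610 mM = 21.87 mL
L-glutamine: dilute stock: 4.76 mM × 3290 mL ÷ 200 mM = 78.30 mL
raffinose: 5.11 g/L × 3.29 L = 16.81 g
sodium nitrate: 2.07 g/L × 3.29 L = 6.81 g
potassium nitrate: 4.9 g/L × 3.29 L = 16.12 g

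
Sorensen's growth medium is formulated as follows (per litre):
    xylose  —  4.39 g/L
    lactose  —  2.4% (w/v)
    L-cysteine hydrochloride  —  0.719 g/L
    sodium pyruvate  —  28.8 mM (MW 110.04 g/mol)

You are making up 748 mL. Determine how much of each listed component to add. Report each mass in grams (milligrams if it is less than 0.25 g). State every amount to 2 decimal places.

xylose 3.28 g; lactose 17.95 g; L-cysteine hydrochloride 0.54 g; sodium pyruvate 2.37 g

Scale factor relative to 1 L: 0.748.
xylose: 4.39 g/L × 0.748 L = 3.28 g
lactose: 2.4 g per 100 mL × 748 mL ÷ 100 = 17.95 g
L-cysteine hydrochloride: 0.719 g/L × 0.748 L = 0.54 g
sodium pyruvate: 28.8 mmol/L × 110.04 g/mol × 0.748 L ÷ 1000 = 2.37 g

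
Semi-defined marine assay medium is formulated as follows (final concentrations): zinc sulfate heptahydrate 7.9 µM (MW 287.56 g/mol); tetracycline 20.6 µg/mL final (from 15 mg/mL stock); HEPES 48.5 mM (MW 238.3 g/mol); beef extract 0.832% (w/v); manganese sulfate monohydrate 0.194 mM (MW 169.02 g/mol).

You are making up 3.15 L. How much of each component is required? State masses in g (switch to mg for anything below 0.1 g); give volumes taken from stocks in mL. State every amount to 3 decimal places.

Scale factor relative to 1 L: 3.15.
zinc sulfate heptahydrate: 7.9 µmol/L × 287.56 g/mol × 3.15 L ÷ 1000 = 7.156 mg
tetracycline: C1V1 = C2V2 → 20.6 µg/mL × 3150 mL ÷ 15000 µg/mL = 4.326 mL
HEPES: 48.5 mmol/L × 238.3 g/mol × 3.15 L ÷ 1000 = 36.406 g
beef extract: 0.832 g per 100 mL × 3150 mL ÷ 100 = 26.208 g
manganese sulfate monohydrate: 0.194 mmol/L × 169.02 g/mol × 3.15 L ÷ 1000 = 0.103 g

zinc sulfate heptahydrate 7.156 mg; tetracycline 4.326 mL; HEPES 36.406 g; beef extract 26.208 g; manganese sulfate monohydrate 0.103 g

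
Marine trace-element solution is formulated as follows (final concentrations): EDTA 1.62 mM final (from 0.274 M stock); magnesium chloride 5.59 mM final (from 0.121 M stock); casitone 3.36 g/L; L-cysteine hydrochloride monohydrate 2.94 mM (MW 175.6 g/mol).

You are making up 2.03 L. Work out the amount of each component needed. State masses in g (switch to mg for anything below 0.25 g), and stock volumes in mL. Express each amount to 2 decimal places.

Scale factor relative to 1 L: 2.03.
EDTA: C1V1 = C2V2 → 1.62 mM × 2030 mL ÷ 274 mM = 12.00 mL
magnesium chloride: dilute stock: 5.59 mM × 2030 mL ÷ 121 mM = 93.78 mL
casitone: 3.36 g/L × 2.03 L = 6.82 g
L-cysteine hydrochloride monohydrate: 2.94 mmol/L × 175.6 g/mol × 2.03 L ÷ 1000 = 1.05 g

EDTA 12.00 mL; magnesium chloride 93.78 mL; casitone 6.82 g; L-cysteine hydrochloride monohydrate 1.05 g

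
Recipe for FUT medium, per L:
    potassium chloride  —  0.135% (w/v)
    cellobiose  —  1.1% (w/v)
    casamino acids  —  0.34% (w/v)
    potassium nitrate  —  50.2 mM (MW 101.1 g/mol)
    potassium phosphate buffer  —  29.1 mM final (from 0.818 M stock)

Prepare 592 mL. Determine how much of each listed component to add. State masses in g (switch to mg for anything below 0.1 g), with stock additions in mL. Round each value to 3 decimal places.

potassium chloride 0.799 g; cellobiose 6.512 g; casamino acids 2.013 g; potassium nitrate 3.005 g; potassium phosphate buffer 21.060 mL

Target volume = 592 mL = 0.592 L.
potassium chloride: 0.135 g per 100 mL × 592 mL ÷ 100 = 0.799 g
cellobiose: 1.1 g per 100 mL × 592 mL ÷ 100 = 6.512 g
casamino acids: 0.34 g per 100 mL × 592 mL ÷ 100 = 2.013 g
potassium nitrate: 50.2 mmol/L × 101.1 g/mol × 0.592 L ÷ 1000 = 3.005 g
potassium phosphate buffer: dilute stock: 29.1 mM × 592 mL ÷ 818 mM = 21.060 mL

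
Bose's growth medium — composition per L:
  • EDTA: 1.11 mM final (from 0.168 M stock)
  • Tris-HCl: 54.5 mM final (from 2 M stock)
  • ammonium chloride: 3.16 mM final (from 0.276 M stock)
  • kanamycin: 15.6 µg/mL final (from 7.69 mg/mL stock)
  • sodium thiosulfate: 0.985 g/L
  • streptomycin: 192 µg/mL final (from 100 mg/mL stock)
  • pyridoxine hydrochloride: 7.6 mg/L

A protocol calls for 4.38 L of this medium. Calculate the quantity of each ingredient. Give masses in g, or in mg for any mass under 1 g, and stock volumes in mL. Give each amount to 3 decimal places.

EDTA 28.939 mL; Tris-HCl 119.355 mL; ammonium chloride 50.148 mL; kanamycin 8.885 mL; sodium thiosulfate 4.314 g; streptomycin 8.410 mL; pyridoxine hydrochloride 33.288 mg

Working volume: 4.38 L.
EDTA: V = C2·V2/C1 = 1.11 mM × 4380 mL ÷ 168 mM = 28.939 mL
Tris-HCl: dilute stock: 54.5 mM × 4380 mL ÷ 2000 mM = 119.355 mL
ammonium chloride: V = C2·V2/C1 = 3.16 mM × 4380 mL ÷ 276 mM = 50.148 mL
kanamycin: V = C2·V2/C1 = 15.6 µg/mL × 4380 mL ÷ 7690 µg/mL = 8.885 mL
sodium thiosulfate: 0.985 g/L × 4.38 L = 4.314 g
streptomycin: dilute stock: 192 µg/mL × 4380 mL ÷ 100000 µg/mL = 8.410 mL
pyridoxine hydrochloride: 7.6 mg/L × 4.38 L = 33.288 mg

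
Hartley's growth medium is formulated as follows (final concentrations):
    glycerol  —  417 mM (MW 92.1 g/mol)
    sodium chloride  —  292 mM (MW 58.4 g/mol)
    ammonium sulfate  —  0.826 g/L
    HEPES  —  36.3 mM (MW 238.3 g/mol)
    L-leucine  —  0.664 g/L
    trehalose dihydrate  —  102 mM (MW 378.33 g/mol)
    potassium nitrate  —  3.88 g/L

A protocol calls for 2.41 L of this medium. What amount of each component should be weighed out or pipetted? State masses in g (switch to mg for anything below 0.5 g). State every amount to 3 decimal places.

Working volume: 2.41 L.
glycerol: 417 mmol/L × 92.1 g/mol × 2.41 L ÷ 1000 = 92.558 g
sodium chloride: 292 mmol/L × 58.4 g/mol × 2.41 L ÷ 1000 = 41.097 g
ammonium sulfate: 0.826 g/L × 2.41 L = 1.991 g
HEPES: 36.3 mmol/L × 238.3 g/mol × 2.41 L ÷ 1000 = 20.847 g
L-leucine: 0.664 g/L × 2.41 L = 1.600 g
trehalose dihydrate: 102 mmol/L × 378.33 g/mol × 2.41 L ÷ 1000 = 93.001 g
potassium nitrate: 3.88 g/L × 2.41 L = 9.351 g

glycerol 92.558 g; sodium chloride 41.097 g; ammonium sulfate 1.991 g; HEPES 20.847 g; L-leucine 1.600 g; trehalose dihydrate 93.001 g; potassium nitrate 9.351 g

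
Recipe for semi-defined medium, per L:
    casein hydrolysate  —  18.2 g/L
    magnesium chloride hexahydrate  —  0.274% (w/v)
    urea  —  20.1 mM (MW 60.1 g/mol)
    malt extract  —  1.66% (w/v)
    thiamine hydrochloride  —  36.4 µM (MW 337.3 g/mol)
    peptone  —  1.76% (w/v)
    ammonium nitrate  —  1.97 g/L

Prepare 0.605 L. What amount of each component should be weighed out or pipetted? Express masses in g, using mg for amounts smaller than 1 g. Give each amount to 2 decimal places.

casein hydrolysate 11.01 g; magnesium chloride hexahydrate 1.66 g; urea 730.85 mg; malt extract 10.04 g; thiamine hydrochloride 7.43 mg; peptone 10.65 g; ammonium nitrate 1.19 g

Working volume: 0.605 L.
casein hydrolysate: 18.2 g/L × 0.605 L = 11.01 g
magnesium chloride hexahydrate: 0.274 g per 100 mL × 605 mL ÷ 100 = 1.66 g
urea: 20.1 mmol/L × 60.1 mg/mmol × 0.605 L = 730.85 mg
malt extract: 1.66% w/v = 16.6 g/L → 16.6 × 0.605 L = 10.04 g
thiamine hydrochloride: 36.4 µmol/L × 337.3 g/mol × 0.605 L ÷ 1000 = 7.43 mg
peptone: 1.76 g per 100 mL × 605 mL ÷ 100 = 10.65 g
ammonium nitrate: 1.97 g/L × 0.605 L = 1.19 g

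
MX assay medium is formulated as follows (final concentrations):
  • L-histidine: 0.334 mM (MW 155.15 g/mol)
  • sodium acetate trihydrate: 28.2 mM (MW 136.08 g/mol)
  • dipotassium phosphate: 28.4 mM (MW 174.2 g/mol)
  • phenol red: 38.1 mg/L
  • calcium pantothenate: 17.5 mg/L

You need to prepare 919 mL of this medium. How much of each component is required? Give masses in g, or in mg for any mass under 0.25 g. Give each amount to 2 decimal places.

Working volume: 919 mL = 0.919 L.
L-histidine: 0.334 mmol/L × 155.15 mg/mmol × 0.919 L = 47.62 mg
sodium acetate trihydrate: 28.2 mmol/L × 136.08 g/mol × 0.919 L ÷ 1000 = 3.53 g
dipotassium phosphate: 28.4 mmol/L × 174.2 g/mol × 0.919 L ÷ 1000 = 4.55 g
phenol red: 38.1 mg/L × 0.919 L = 35.01 mg
calcium pantothenate: 17.5 mg/L × 0.919 L = 16.08 mg

L-histidine 47.62 mg; sodium acetate trihydrate 3.53 g; dipotassium phosphate 4.55 g; phenol red 35.01 mg; calcium pantothenate 16.08 mg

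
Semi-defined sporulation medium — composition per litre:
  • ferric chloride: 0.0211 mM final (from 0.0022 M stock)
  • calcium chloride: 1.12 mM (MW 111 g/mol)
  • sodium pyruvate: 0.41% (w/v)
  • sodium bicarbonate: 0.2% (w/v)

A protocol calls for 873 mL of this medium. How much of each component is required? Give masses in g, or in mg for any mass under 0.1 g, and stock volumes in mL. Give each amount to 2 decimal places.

Working volume: 873 mL = 0.873 L.
ferric chloride: dilute stock: 0.0211 mM × 873 mL ÷ 2.2 mM = 8.37 mL
calcium chloride: 1.12 mmol/L × 111 g/mol × 0.873 L ÷ 1000 = 0.11 g
sodium pyruvate: 0.41% w/v = 4.1 g/L → 4.1 × 0.873 L = 3.58 g
sodium bicarbonate: 0.2 g per 100 mL × 873 mL ÷ 100 = 1.75 g

ferric chloride 8.37 mL; calcium chloride 0.11 g; sodium pyruvate 3.58 g; sodium bicarbonate 1.75 g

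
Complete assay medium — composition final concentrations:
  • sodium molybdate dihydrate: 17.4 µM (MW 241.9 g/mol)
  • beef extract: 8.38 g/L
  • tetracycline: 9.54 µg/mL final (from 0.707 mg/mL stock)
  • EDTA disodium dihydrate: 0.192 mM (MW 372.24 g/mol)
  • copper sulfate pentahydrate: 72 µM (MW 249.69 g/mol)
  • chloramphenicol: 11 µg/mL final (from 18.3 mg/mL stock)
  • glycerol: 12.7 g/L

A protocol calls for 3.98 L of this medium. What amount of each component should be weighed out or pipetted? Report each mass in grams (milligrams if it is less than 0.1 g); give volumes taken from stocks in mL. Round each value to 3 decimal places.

Working volume: 3.98 L.
sodium molybdate dihydrate: 17.4 µmol/L × 241.9 g/mol × 3.98 L ÷ 1000 = 16.752 mg
beef extract: 8.38 g/L × 3.98 L = 33.352 g
tetracycline: V = C2·V2/C1 = 9.54 µg/mL × 3980 mL ÷ 707 µg/mL = 53.705 mL
EDTA disodium dihydrate: 0.192 mmol/L × 372.24 g/mol × 3.98 L ÷ 1000 = 0.284 g
copper sulfate pentahydrate: 72 µmol/L × 249.69 g/mol × 3.98 L ÷ 1000 = 71.551 mg
chloramphenicol: C1V1 = C2V2 → 11 µg/mL × 3980 mL ÷ 18300 µg/mL = 2.392 mL
glycerol: 12.7 g/L × 3.98 L = 50.546 g

sodium molybdate dihydrate 16.752 mg; beef extract 33.352 g; tetracycline 53.705 mL; EDTA disodium dihydrate 0.284 g; copper sulfate pentahydrate 71.551 mg; chloramphenicol 2.392 mL; glycerol 50.546 g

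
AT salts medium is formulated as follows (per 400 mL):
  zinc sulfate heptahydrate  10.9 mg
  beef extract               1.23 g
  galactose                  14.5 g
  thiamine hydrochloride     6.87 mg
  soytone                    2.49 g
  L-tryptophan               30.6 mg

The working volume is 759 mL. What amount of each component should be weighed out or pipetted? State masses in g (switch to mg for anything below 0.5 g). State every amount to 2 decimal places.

zinc sulfate heptahydrate 20.68 mg; beef extract 2.33 g; galactose 27.51 g; thiamine hydrochloride 13.04 mg; soytone 4.72 g; L-tryptophan 58.06 mg

Ratio of target to recipe volume: 759 / 400 = 1.8975.
zinc sulfate heptahydrate: 10.9 mg × (759 mL / 400 mL) = 20.68 mg
beef extract: 1.23 g × (759 mL / 400 mL) = 2.33 g
galactose: 14.5 g × (759 mL / 400 mL) = 27.51 g
thiamine hydrochloride: 6.87 mg × (759 mL / 400 mL) = 13.04 mg
soytone: 2.49 g × (759 mL / 400 mL) = 4.72 g
L-tryptophan: 30.6 mg × (759 mL / 400 mL) = 58.06 mg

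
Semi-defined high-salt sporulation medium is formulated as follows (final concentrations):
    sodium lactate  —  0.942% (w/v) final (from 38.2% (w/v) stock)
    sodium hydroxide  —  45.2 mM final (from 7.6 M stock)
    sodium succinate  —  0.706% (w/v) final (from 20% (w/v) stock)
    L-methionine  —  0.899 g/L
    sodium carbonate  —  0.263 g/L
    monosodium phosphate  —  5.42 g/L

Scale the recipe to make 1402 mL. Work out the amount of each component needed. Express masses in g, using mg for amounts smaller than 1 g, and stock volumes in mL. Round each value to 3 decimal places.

Working volume: 1402 mL = 1.402 L.
sodium lactate: V = C2·V2/C1 = 0.942% ÷ 38.2% × 1402 mL = 34.573 mL
sodium hydroxide: dilute stock: 45.2 mM × 1402 mL ÷ 7600 mM = 8.338 mL
sodium succinate: V = C2·V2/C1 = 0.706% ÷ 20% × 1402 mL = 49.491 mL
L-methionine: 0.899 g/L × 1.402 L = 1.260 g
sodium carbonate: 0.263 g/L × 1.402 L = 0.368726 g = 368.726 mg
monosodium phosphate: 5.42 g/L × 1.402 L = 7.599 g

sodium lactate 34.573 mL; sodium hydroxide 8.338 mL; sodium succinate 49.491 mL; L-methionine 1.260 g; sodium carbonate 368.726 mg; monosodium phosphate 7.599 g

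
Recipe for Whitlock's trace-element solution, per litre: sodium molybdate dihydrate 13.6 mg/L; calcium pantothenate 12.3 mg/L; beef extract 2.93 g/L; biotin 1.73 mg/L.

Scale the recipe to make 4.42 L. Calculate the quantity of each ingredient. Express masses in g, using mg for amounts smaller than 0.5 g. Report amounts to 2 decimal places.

Scale factor relative to 1 L: 4.42.
sodium molybdate dihydrate: 13.6 mg/L × 4.42 L = 60.11 mg
calcium pantothenate: 12.3 mg/L × 4.42 L = 54.37 mg
beef extract: 2.93 g/L × 4.42 L = 12.95 g
biotin: 1.73 mg/L × 4.42 L = 7.65 mg

sodium molybdate dihydrate 60.11 mg; calcium pantothenate 54.37 mg; beef extract 12.95 g; biotin 7.65 mg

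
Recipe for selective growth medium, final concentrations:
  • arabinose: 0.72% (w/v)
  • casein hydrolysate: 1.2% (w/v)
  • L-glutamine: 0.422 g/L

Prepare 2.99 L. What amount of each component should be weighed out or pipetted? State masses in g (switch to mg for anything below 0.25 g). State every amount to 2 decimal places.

arabinose 21.53 g; casein hydrolysate 35.88 g; L-glutamine 1.26 g

Scale factor relative to 1 L: 2.99.
arabinose: 0.72 g per 100 mL × 2990 mL ÷ 100 = 21.53 g
casein hydrolysate: 1.2% w/v = 12 g/L → 12 × 2.99 L = 35.88 g
L-glutamine: 0.422 g/L × 2.99 L = 1.26 g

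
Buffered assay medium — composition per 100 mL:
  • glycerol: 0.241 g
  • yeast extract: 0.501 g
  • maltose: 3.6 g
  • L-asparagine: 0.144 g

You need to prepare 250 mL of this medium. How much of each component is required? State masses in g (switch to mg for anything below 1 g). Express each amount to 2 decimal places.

Scale factor = 250 mL / 100 mL = 2.5.
glycerol: 0.241 g × (250 mL / 100 mL) = 0.6025 g = 602.50 mg
yeast extract: 0.501 g × (250 mL / 100 mL) = 1.25 g
maltose: 3.6 g × (250 mL / 100 mL) = 9.00 g
L-asparagine: 0.144 g × (250 mL / 100 mL) = 0.36 g = 360.00 mg

glycerol 602.50 mg; yeast extract 1.25 g; maltose 9.00 g; L-asparagine 360.00 mg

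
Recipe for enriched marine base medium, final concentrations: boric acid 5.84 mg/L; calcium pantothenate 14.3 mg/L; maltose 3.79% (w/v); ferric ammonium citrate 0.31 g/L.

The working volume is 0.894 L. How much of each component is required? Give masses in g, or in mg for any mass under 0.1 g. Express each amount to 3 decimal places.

boric acid 5.221 mg; calcium pantothenate 12.784 mg; maltose 33.883 g; ferric ammonium citrate 0.277 g

Working volume: 0.894 L.
boric acid: 5.84 mg/L × 0.894 L = 5.221 mg
calcium pantothenate: 14.3 mg/L × 0.894 L = 12.784 mg
maltose: 3.79% w/v = 37.9 g/L → 37.9 × 0.894 L = 33.883 g
ferric ammonium citrate: 0.31 g/L × 0.894 L = 0.277 g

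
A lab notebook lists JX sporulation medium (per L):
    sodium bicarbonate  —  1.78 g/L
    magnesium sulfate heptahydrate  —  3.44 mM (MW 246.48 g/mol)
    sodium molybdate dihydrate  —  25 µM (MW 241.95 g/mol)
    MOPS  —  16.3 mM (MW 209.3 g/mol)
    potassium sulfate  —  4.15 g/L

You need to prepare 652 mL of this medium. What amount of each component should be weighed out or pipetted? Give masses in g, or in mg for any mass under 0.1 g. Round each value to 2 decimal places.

sodium bicarbonate 1.16 g; magnesium sulfate heptahydrate 0.55 g; sodium molybdate dihydrate 3.94 mg; MOPS 2.22 g; potassium sulfate 2.71 g

Scale factor relative to 1 L: 0.652.
sodium bicarbonate: 1.78 g/L × 0.652 L = 1.16 g
magnesium sulfate heptahydrate: 3.44 mmol/L × 246.48 g/mol × 0.652 L ÷ 1000 = 0.55 g
sodium molybdate dihydrate: 25 µmol/L × 241.95 g/mol × 0.652 L ÷ 1000 = 3.94 mg
MOPS: 16.3 mmol/L × 209.3 g/mol × 0.652 L ÷ 1000 = 2.22 g
potassium sulfate: 4.15 g/L × 0.652 L = 2.71 g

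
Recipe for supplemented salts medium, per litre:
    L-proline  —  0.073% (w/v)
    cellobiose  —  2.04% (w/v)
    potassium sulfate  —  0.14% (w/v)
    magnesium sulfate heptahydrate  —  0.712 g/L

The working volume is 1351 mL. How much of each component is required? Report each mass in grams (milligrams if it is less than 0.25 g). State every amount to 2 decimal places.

Scale factor relative to 1 L: 1.351.
L-proline: 0.073% w/v = 0.73 g/L → 0.73 × 1.351 L = 0.99 g
cellobiose: 2.04% w/v = 20.4 g/L → 20.4 × 1.351 L = 27.56 g
potassium sulfate: 0.14% w/v = 1.4 g/L → 1.4 × 1.351 L = 1.89 g
magnesium sulfate heptahydrate: 0.712 g/L × 1.351 L = 0.96 g

L-proline 0.99 g; cellobiose 27.56 g; potassium sulfate 1.89 g; magnesium sulfate heptahydrate 0.96 g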